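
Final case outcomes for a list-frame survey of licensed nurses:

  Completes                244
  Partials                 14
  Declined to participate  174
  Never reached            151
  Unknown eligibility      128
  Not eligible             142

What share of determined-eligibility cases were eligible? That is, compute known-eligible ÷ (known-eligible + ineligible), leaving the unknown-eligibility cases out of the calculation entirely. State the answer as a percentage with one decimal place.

Determined eligible → 244 + 14 + 174 + 151 = 583
e = 583 / (583 + 142) = 583 / 725 = 0.8041

80.4%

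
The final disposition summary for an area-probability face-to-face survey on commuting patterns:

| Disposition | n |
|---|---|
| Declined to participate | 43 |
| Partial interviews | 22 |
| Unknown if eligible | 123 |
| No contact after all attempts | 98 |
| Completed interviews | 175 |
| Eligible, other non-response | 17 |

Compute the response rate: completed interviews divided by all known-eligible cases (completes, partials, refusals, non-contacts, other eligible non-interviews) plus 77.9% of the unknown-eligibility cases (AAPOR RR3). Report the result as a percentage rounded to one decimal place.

38.8%

Top → 175
Known eligible → 175 + 22 + 43 + 98 + 17 = 355
e × U → 0.7790 × 123 = 95.82
Denom → 355 + 95.82 = 450.82
RR3 = 175 / 450.82 = 0.3882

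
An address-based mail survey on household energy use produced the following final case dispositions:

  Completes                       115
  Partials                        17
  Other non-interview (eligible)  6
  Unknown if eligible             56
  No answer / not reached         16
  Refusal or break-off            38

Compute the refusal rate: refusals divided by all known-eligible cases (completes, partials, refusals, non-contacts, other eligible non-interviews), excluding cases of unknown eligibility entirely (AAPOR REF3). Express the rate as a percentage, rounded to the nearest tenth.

Top: 38
Base: 115 + 17 + 38 + 16 + 6 = 192
REF3 = 38 / 192 = 0.1979

19.8%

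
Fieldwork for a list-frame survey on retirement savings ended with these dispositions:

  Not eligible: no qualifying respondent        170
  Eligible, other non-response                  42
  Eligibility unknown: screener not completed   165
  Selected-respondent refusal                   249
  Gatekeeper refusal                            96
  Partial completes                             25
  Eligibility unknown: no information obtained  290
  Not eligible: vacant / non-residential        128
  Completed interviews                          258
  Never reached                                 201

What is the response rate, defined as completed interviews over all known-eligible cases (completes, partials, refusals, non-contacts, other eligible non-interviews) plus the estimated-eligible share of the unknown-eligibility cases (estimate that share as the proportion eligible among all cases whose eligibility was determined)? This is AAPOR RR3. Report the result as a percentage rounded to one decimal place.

21.3%

Declined to participate = 96 + 249 = 345
Eligibility not determined = 165 + 290 = 455
Out of scope = 170 + 128 = 298
Numerator → 258
Eligible (known) → 258 + 25 + 345 + 201 + 42 = 871
e = 871 / (871 + 298) = 871 / 1169 = 0.7451
e × U → 0.7451 × 455 = 339.02
Base → 871 + 339.02 = 1210.02
RR3 = 258 / 1210.02 = 0.2132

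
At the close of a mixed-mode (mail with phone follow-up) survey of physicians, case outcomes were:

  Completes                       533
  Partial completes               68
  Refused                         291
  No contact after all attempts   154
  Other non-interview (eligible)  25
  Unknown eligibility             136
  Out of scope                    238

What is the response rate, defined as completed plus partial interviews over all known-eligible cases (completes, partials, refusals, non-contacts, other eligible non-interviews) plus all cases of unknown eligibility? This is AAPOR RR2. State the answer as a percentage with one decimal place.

49.8%

Num: 533 + 68 = 601
Denominator: 533 + 68 + 291 + 154 + 25 + 136 = 1207
RR2 = 601 / 1207 = 0.4979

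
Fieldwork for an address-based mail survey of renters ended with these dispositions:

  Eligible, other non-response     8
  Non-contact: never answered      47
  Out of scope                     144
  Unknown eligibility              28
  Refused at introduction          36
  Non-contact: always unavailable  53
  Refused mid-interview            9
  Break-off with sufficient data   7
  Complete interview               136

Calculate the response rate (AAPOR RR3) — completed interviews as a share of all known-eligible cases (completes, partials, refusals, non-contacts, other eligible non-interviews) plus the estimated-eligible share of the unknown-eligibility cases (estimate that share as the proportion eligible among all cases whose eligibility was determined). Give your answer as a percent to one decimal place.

Refusal or break-off = 36 + 9 = 45
No answer / not reached = 47 + 53 = 100
Numerator = 136
Determined eligible = 136 + 7 + 45 + 100 + 8 = 296
e = 296 / (296 + 144) = 296 / 440 = 0.6727
e × U = 0.6727 × 28 = 18.84
Base = 296 + 18.84 = 314.84
RR3 = 136 / 314.84 = 0.4320

43.2%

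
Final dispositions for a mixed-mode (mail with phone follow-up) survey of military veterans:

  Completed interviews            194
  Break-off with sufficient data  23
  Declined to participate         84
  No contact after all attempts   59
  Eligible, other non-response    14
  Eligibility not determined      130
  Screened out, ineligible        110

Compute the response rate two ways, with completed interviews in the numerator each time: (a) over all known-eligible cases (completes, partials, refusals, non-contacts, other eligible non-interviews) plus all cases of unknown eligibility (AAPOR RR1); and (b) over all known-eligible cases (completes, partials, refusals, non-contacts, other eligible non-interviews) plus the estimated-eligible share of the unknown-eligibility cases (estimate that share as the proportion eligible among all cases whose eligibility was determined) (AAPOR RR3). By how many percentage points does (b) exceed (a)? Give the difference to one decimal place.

2.4

Num: 194
Base: 194 + 23 + 84 + 59 + 14 + 130 = 504
RR1 = 194 / 504 = 0.3849
Known eligible: 194 + 23 + 84 + 59 + 14 = 374
e = 374 / (374 + 110) = 374 / 484 = 0.7727
Estimated eligible among unknowns: 0.7727 × 130 = 100.45
Base: 374 + 100.45 = 474.45
RR3 = 194 / 474.45 = 0.4089
Difference = 40.89 − 38.49 = 2.40 percentage points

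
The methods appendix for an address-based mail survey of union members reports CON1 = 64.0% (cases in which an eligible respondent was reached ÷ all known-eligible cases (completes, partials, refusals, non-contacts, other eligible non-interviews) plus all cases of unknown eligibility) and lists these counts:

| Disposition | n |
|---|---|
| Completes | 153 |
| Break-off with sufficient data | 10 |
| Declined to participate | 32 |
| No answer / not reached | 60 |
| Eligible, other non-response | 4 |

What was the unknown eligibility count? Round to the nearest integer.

Numerator: 153 + 10 + 32 + 4 = 199
CON1 = 199 / D = 0.640
D = 199 / 0.640 = 310.9
Rest of base = 259
unknown eligibility = 310.9 − 259 ≈ 52

52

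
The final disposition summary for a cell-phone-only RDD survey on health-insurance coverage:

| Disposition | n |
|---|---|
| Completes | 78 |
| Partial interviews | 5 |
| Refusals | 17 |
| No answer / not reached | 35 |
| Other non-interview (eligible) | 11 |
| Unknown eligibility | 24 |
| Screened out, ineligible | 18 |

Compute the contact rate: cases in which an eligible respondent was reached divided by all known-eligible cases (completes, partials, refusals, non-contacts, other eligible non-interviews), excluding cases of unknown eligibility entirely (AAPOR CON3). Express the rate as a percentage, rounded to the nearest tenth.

Num: 78 + 5 + 17 + 11 = 111
Denom: 78 + 5 + 17 + 35 + 11 = 146
CON3 = 111 / 146 = 0.7603

76.0%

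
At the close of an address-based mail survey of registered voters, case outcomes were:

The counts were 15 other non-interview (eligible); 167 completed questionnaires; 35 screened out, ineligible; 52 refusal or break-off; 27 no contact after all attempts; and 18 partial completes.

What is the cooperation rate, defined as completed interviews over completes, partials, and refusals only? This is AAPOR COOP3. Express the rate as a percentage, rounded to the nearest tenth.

70.5%

Num: 167
Denom: 167 + 18 + 52 = 237
COOP3 = 167 / 237 = 0.7046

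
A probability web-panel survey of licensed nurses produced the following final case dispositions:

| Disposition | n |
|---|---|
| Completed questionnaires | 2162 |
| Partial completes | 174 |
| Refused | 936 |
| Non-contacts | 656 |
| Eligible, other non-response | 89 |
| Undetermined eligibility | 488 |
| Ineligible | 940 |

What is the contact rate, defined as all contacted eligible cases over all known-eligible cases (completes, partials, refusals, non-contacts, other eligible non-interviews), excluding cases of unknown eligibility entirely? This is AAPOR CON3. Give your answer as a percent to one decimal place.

83.7%

Num → 2162 + 174 + 936 + 89 = 3361
Base → 2162 + 174 + 936 + 656 + 89 = 4017
CON3 = 3361 / 4017 = 0.8367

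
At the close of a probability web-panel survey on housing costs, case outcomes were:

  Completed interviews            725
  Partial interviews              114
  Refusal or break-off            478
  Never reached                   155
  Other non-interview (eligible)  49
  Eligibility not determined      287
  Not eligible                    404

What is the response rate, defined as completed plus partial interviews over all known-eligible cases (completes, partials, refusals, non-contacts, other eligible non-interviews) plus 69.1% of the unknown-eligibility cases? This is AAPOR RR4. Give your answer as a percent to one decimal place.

Top: 725 + 114 = 839
Determined eligible: 725 + 114 + 478 + 155 + 49 = 1521
e × U: 0.6910 × 287 = 198.32
Base: 1521 + 198.32 = 1719.32
RR4 = 839 / 1719.32 = 0.4880

48.8%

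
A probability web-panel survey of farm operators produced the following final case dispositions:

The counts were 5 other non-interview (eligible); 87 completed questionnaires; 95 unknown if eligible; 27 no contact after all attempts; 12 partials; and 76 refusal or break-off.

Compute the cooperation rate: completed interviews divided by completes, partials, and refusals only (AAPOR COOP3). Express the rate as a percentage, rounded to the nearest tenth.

Top: 87
Denominator: 87 + 12 + 76 = 175
COOP3 = 87 / 175 = 0.4971

49.7%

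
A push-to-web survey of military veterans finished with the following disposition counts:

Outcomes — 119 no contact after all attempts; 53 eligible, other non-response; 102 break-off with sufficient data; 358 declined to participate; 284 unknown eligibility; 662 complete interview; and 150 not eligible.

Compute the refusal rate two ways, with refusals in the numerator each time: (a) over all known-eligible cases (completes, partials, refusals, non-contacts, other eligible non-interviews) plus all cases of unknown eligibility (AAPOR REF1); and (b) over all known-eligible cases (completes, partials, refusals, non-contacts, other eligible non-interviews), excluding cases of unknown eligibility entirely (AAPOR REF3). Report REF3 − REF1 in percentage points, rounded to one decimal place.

5.0

Numerator = 358
Denom = 662 + 102 + 358 + 119 + 53 + 284 = 1578
REF1 = 358 / 1578 = 0.2269
Denom = 662 + 102 + 358 + 119 + 53 = 1294
REF3 = 358 / 1294 = 0.2767
Difference = 27.67 − 22.69 = 4.98 percentage points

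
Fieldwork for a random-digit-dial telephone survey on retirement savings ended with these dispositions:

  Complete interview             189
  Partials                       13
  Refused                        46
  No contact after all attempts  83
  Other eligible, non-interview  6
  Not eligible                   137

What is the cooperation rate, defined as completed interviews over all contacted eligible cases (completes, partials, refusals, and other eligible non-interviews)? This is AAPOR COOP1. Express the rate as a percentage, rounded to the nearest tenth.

Num = 189
Denom = 189 + 13 + 46 + 6 = 254
COOP1 = 189 / 254 = 0.7441

74.4%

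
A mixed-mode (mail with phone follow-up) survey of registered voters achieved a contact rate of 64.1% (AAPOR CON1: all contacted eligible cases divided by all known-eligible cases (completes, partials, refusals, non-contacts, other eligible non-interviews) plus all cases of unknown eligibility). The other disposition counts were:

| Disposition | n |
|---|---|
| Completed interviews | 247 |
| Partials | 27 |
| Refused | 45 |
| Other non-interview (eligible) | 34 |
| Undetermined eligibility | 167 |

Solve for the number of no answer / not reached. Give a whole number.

Num: 247 + 27 + 45 + 34 = 353
CON1 = 353 / D = 0.641
D = 353 / 0.641 = 550.7
Other denominator terms total 520
no answer / not reached = 550.7 − 520 ≈ 31

31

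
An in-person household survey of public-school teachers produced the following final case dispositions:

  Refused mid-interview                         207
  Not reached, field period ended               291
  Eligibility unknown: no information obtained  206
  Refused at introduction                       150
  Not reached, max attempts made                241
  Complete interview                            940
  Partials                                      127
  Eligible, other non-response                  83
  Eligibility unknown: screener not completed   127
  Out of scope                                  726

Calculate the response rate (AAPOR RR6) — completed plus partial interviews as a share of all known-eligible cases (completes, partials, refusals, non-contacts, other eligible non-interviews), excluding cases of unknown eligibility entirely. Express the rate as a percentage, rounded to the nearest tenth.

Refusals = 150 + 207 = 357
Never reached = 291 + 241 = 532
Undetermined eligibility = 127 + 206 = 333
Numerator → 940 + 127 = 1067
Denom → 940 + 127 + 357 + 532 + 83 = 2039
RR6 = 1067 / 2039 = 0.5233

52.3%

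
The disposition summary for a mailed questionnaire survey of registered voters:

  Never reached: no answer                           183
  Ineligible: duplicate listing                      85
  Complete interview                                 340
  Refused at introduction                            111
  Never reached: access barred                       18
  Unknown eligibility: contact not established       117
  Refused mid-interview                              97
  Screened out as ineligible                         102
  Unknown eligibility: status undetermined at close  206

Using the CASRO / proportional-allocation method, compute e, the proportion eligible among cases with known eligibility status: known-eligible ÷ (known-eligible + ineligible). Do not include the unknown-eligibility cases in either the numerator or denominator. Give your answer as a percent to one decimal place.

Refusals = 111 + 97 = 208
Non-contacts = 183 + 18 = 201
Unknown eligibility = 117 + 206 = 323
Out of scope = 102 + 85 = 187
Determined eligible = 340 + 208 + 201 = 749
e = 749 / (749 + 187) = 749 / 936 = 0.8002

80.0%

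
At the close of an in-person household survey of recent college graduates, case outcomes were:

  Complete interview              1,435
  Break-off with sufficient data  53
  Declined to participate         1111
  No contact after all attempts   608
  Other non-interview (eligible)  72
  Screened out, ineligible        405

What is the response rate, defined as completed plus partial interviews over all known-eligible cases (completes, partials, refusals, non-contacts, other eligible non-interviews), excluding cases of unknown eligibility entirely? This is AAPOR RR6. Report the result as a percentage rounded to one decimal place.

45.4%

Numerator = 1435 + 53 = 1488
Base = 1435 + 53 + 1111 + 608 + 72 = 3279
RR6 = 1488 / 3279 = 0.4538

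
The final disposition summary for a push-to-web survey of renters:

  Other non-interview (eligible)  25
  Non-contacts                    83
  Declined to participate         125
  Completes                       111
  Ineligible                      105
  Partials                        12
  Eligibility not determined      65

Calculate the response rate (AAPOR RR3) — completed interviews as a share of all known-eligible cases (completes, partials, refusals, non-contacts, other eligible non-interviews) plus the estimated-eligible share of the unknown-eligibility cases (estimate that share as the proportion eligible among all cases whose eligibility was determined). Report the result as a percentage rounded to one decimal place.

27.3%

Top → 111
Known eligible → 111 + 12 + 125 + 83 + 25 = 356
e = 356 / (356 + 105) = 356 / 461 = 0.7722
Eligible share of unknowns → 0.7722 × 65 = 50.19
Denominator → 356 + 50.19 = 406.19
RR3 = 111 / 406.19 = 0.2733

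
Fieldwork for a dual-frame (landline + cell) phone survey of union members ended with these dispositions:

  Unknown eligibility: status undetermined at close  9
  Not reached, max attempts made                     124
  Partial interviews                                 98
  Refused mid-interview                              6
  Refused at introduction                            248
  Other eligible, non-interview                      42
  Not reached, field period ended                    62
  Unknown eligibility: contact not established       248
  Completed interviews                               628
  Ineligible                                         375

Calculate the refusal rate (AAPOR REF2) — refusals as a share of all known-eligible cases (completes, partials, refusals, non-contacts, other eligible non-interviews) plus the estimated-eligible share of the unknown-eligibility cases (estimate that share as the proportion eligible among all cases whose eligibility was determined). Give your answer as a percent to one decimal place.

18.1%

Refusal or break-off = 248 + 6 = 254
Never reached = 62 + 124 = 186
Unknown if eligible = 248 + 9 = 257
Num = 254
Determined eligible = 628 + 98 + 254 + 186 + 42 = 1208
e = 1208 / (1208 + 375) = 1208 / 1583 = 0.7631
Eligible share of unknowns = 0.7631 × 257 = 196.12
Denom = 1208 + 196.12 = 1404.12
REF2 = 254 / 1404.12 = 0.1809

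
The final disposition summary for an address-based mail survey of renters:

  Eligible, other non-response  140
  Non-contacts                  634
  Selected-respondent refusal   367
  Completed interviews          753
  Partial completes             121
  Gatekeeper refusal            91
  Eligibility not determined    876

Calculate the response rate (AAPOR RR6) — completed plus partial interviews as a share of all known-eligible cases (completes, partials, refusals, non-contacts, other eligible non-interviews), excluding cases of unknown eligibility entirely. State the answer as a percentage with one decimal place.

Declined to participate = 91 + 367 = 458
Num → 753 + 121 = 874
Denominator → 753 + 121 + 458 + 634 + 140 = 2106
RR6 = 874 / 2106 = 0.4150

41.5%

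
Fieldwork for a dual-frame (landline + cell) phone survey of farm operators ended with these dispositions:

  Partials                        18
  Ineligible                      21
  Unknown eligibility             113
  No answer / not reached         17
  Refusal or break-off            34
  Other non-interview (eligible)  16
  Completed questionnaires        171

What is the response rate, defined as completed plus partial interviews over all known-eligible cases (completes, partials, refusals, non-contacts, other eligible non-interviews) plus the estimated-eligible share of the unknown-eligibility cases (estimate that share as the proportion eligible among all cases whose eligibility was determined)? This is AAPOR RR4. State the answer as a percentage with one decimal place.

52.4%

Top: 171 + 18 = 189
Known eligible: 171 + 18 + 34 + 17 + 16 = 256
e = 256 / (256 + 21) = 256 / 277 = 0.9242
e × U: 0.9242 × 113 = 104.43
Denom: 256 + 104.43 = 360.43
RR4 = 189 / 360.43 = 0.5244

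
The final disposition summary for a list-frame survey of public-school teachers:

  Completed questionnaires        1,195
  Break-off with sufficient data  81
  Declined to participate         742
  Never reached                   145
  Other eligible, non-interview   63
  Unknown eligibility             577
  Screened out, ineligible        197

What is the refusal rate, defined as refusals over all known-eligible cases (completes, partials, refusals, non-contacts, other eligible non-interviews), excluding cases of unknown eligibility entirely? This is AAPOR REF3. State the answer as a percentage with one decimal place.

33.3%

Top: 742
Denom: 1195 + 81 + 742 + 145 + 63 = 2226
REF3 = 742 / 2226 = 0.3333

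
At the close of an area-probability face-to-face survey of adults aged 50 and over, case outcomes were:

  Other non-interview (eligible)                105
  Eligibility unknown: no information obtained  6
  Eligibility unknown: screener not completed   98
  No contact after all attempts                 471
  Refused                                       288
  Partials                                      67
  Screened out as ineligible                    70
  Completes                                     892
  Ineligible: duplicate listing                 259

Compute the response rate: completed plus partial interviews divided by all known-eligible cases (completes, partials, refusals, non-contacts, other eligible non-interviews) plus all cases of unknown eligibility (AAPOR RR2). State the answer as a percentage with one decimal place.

Unknown if eligible = 98 + 6 = 104
Ineligible = 70 + 259 = 329
Top: 892 + 67 = 959
Denom: 892 + 67 + 288 + 471 + 105 + 104 = 1927
RR2 = 959 / 1927 = 0.4977

49.8%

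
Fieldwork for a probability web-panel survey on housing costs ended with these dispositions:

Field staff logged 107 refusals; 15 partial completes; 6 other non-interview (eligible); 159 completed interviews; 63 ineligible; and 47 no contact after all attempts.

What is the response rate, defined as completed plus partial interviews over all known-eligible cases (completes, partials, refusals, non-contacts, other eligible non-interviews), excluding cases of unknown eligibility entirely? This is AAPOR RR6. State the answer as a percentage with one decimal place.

Num → 159 + 15 = 174
Base → 159 + 15 + 107 + 47 + 6 = 334
RR6 = 174 / 334 = 0.5210

52.1%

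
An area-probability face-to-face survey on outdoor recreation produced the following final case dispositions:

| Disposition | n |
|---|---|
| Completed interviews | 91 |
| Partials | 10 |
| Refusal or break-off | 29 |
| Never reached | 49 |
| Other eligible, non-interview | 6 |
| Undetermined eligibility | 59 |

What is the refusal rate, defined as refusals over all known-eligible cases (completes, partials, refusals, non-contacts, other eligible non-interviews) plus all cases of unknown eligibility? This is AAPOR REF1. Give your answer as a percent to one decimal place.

Top: 29
Denominator: 91 + 10 + 29 + 49 + 6 + 59 = 244
REF1 = 29 / 244 = 0.1189

11.9%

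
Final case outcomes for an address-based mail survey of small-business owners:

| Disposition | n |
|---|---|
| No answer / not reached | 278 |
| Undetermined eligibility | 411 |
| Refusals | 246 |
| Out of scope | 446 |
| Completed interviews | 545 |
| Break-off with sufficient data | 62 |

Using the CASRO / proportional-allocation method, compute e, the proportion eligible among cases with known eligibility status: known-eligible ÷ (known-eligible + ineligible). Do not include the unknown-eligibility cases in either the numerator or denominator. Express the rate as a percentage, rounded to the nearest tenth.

Known eligible = 545 + 62 + 246 + 278 = 1131
e = 1131 / (1131 + 446) = 1131 / 1577 = 0.7172

71.7%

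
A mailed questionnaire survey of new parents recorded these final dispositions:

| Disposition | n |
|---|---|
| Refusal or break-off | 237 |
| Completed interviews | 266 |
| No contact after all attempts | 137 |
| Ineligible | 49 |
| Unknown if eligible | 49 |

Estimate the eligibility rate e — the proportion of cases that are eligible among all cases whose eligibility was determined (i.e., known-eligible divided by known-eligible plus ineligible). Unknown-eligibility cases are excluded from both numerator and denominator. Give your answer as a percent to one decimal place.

92.9%

Determined eligible → 266 + 237 + 137 = 640
e = 640 / (640 + 49) = 640 / 689 = 0.9289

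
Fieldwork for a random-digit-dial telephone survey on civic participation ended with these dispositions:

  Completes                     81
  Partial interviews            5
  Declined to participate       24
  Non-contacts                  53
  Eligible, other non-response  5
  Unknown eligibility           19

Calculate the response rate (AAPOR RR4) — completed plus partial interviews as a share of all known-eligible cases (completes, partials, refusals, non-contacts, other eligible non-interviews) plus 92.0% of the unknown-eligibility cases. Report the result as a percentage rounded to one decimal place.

Num → 81 + 5 = 86
Known eligible → 81 + 5 + 24 + 53 + 5 = 168
e × U → 0.9200 × 19 = 17.48
Denom → 168 + 17.48 = 185.48
RR4 = 86 / 185.48 = 0.4637

46.4%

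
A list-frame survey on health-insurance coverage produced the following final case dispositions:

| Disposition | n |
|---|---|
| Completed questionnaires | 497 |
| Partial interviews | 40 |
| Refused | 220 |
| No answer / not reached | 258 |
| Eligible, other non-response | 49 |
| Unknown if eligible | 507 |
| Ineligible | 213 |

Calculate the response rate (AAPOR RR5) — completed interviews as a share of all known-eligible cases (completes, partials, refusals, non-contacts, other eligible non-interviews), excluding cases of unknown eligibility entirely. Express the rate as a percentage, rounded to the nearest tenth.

46.7%

Num → 497
Denom → 497 + 40 + 220 + 258 + 49 = 1064
RR5 = 497 / 1064 = 0.4671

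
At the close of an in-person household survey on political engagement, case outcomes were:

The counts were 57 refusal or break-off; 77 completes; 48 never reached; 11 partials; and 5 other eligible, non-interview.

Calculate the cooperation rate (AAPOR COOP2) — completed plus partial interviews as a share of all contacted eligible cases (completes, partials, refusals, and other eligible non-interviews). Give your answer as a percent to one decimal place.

58.7%

Numerator → 77 + 11 = 88
Denominator → 77 + 11 + 57 + 5 = 150
COOP2 = 88 / 150 = 0.5867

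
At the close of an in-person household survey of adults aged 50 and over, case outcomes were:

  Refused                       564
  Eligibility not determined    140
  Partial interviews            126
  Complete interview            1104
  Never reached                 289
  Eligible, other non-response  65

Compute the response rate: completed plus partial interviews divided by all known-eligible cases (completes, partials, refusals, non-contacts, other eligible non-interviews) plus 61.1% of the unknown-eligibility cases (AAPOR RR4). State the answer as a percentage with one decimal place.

Num: 1104 + 126 = 1230
Known eligible: 1104 + 126 + 564 + 289 + 65 = 2148
Estimated eligible among unknowns: 0.6110 × 140 = 85.54
Base: 2148 + 85.54 = 2233.54
RR4 = 1230 / 2233.54 = 0.5507

55.1%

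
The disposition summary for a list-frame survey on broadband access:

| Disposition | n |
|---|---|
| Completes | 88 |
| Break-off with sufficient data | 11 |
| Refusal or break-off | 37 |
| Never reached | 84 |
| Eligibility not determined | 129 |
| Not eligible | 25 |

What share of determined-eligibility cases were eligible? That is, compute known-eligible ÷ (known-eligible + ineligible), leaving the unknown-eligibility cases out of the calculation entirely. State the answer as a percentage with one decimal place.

89.8%

Eligible (known) → 88 + 11 + 37 + 84 = 220
e = 220 / (220 + 25) = 220 / 245 = 0.8980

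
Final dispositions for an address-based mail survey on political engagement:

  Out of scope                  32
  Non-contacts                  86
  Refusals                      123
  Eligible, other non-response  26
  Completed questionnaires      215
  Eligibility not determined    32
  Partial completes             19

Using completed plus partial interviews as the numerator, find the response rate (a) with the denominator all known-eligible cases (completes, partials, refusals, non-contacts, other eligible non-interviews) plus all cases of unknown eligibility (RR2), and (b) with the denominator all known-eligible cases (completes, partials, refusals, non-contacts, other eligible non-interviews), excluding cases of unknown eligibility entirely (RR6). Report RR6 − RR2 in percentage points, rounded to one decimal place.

Numerator = 215 + 19 = 234
Denominator = 215 + 19 + 123 + 86 + 26 + 32 = 501
RR2 = 234 / 501 = 0.4671
Denominator = 215 + 19 + 123 + 86 + 26 = 469
RR6 = 234 / 469 = 0.4989
Difference = 49.89 − 46.71 = 3.18 percentage points

3.2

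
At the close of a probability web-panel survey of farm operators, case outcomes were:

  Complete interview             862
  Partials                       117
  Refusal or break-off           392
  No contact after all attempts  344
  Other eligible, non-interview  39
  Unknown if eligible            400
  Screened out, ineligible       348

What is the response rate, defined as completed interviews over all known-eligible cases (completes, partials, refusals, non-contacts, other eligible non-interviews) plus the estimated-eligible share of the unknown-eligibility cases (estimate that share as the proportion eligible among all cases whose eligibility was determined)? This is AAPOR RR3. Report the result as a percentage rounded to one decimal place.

Numerator → 862
Known eligible → 862 + 117 + 392 + 344 + 39 = 1754
e = 1754 / (1754 + 348) = 1754 / 2102 = 0.8344
Eligible share of unknowns → 0.8344 × 400 = 333.76
Denominator → 1754 + 333.76 = 2087.76
RR3 = 862 / 2087.76 = 0.4129

41.3%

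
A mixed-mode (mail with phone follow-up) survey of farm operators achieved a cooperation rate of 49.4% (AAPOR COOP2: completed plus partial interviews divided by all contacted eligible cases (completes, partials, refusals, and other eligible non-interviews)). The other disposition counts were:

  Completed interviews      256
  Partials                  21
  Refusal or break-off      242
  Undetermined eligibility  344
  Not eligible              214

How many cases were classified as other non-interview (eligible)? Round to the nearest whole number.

42

Num → 256 + 21 = 277
COOP2 = 277 / D = 0.494
D = 277 / 0.494 = 560.7
Rest of base = 519
other non-interview (eligible) = 560.7 − 519 ≈ 42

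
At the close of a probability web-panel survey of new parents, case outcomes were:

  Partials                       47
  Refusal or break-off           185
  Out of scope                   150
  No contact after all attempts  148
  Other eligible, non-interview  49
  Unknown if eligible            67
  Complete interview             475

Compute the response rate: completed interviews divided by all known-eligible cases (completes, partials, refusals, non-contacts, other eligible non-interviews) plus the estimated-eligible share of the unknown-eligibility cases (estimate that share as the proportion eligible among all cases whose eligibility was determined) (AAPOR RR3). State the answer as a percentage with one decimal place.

49.4%

Top = 475
Known eligible = 475 + 47 + 185 + 148 + 49 = 904
e = 904 / (904 + 150) = 904 / 1054 = 0.8577
Estimated eligible among unknowns = 0.8577 × 67 = 57.47
Denom = 904 + 57.47 = 961.47
RR3 = 475 / 961.47 = 0.4940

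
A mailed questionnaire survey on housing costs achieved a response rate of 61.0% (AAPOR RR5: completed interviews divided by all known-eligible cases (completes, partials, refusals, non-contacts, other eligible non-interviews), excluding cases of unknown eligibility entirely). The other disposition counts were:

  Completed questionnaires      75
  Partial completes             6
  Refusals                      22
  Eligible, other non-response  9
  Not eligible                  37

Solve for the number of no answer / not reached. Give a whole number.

RR5 = 75 / D = 0.610
D = 75 / 0.610 = 123.0
Remaining denominator categories sum to 112
no answer / not reached = 123.0 − 112 ≈ 11

11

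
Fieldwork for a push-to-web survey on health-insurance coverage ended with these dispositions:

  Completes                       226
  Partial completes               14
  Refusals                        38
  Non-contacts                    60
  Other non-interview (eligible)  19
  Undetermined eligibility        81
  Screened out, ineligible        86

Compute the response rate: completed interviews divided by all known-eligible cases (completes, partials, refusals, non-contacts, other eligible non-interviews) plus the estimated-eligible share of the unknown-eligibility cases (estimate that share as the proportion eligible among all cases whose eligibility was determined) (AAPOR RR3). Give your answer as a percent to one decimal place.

Numerator = 226
Known eligible = 226 + 14 + 38 + 60 + 19 = 357
e = 357 / (357 + 86) = 357 / 443 = 0.8059
Eligible share of unknowns = 0.8059 × 81 = 65.28
Denominator = 357 + 65.28 = 422.28
RR3 = 226 / 422.28 = 0.5352

53.5%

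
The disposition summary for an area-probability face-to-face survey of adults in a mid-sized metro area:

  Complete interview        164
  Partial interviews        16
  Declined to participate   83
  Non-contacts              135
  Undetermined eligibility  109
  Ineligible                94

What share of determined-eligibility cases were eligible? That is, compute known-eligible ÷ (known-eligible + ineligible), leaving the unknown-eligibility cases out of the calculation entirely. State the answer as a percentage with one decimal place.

Known eligible → 164 + 16 + 83 + 135 = 398
e = 398 / (398 + 94) = 398 / 492 = 0.8089

80.9%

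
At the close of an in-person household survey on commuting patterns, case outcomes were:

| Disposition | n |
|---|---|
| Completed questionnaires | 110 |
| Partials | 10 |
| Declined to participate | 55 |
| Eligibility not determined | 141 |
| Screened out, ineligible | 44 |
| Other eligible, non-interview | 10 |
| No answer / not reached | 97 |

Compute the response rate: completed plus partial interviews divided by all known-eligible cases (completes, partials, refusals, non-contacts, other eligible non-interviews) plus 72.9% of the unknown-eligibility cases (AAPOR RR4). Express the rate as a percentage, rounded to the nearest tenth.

31.2%

Numerator: 110 + 10 = 120
Eligible (known): 110 + 10 + 55 + 97 + 10 = 282
Estimated eligible among unknowns: 0.7290 × 141 = 102.79
Base: 282 + 102.79 = 384.79
RR4 = 120 / 384.79 = 0.3119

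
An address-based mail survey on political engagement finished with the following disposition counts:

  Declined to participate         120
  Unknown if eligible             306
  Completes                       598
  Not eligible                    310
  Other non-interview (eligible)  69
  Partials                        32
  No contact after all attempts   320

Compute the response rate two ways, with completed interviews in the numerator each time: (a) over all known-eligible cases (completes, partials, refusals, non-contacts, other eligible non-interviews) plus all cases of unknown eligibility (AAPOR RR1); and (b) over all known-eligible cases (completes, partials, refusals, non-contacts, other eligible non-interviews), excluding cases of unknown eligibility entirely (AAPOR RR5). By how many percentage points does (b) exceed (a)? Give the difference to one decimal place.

Num: 598
Base: 598 + 32 + 120 + 320 + 69 + 306 = 1445
RR1 = 598 / 1445 = 0.4138
Base: 598 + 32 + 120 + 320 + 69 = 1139
RR5 = 598 / 1139 = 0.5250
Difference = 52.50 − 41.38 = 11.12 percentage points

11.1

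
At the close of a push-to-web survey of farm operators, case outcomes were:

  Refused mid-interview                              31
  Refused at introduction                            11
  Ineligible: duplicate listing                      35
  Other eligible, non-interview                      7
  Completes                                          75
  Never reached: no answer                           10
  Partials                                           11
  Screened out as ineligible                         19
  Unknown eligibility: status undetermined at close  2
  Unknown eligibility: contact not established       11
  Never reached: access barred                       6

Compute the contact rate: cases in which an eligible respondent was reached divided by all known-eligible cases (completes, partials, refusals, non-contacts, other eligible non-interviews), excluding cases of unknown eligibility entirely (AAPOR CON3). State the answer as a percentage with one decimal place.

89.4%

Refusal or break-off = 11 + 31 = 42
No contact after all attempts = 10 + 6 = 16
Eligibility not determined = 11 + 2 = 13
Ineligible = 19 + 35 = 54
Num = 75 + 11 + 42 + 7 = 135
Denominator = 75 + 11 + 42 + 16 + 7 = 151
CON3 = 135 / 151 = 0.8940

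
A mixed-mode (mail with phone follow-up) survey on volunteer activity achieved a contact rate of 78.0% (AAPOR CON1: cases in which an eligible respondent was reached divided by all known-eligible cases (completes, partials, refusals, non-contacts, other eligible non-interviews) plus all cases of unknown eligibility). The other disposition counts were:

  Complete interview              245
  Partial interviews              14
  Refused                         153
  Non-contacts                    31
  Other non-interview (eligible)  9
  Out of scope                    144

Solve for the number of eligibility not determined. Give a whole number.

88

Numerator → 245 + 14 + 153 + 9 = 421
CON1 = 421 / D = 0.780
D = 421 / 0.780 = 539.7
Rest of base = 452
eligibility not determined = 539.7 − 452 ≈ 88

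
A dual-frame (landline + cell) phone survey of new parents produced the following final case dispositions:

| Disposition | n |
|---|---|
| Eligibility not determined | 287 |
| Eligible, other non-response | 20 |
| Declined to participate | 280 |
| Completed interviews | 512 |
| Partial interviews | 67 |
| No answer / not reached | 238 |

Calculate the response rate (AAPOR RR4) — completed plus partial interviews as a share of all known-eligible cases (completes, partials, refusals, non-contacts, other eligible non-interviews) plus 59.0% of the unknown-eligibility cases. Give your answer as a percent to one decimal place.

Numerator: 512 + 67 = 579
Eligible (known): 512 + 67 + 280 + 238 + 20 = 1117
e × U: 0.5900 × 287 = 169.33
Denominator: 1117 + 169.33 = 1286.33
RR4 = 579 / 1286.33 = 0.4501

45.0%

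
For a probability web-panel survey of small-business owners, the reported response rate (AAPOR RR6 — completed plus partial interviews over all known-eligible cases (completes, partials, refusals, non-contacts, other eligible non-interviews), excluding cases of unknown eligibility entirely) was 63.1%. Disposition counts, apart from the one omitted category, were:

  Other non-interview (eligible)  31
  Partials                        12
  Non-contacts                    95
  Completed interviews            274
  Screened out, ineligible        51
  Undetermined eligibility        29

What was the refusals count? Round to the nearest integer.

Num: 274 + 12 = 286
RR6 = 286 / D = 0.631
D = 286 / 0.631 = 453.2
Rest of base = 412
refusals = 453.2 − 412 ≈ 41

41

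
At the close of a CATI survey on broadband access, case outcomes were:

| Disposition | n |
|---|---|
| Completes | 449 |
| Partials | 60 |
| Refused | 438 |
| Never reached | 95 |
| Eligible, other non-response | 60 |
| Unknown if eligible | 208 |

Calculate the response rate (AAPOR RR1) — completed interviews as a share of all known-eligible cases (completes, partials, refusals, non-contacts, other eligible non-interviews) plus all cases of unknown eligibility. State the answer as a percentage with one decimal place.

34.3%

Numerator = 449
Base = 449 + 60 + 438 + 95 + 60 + 208 = 1310
RR1 = 449 / 1310 = 0.3427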